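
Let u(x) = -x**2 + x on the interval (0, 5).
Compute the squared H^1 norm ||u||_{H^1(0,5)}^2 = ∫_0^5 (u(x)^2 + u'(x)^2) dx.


||u||_{H^1}^2 = 2855/6

The H^1 norm (squared) on an interval (0, L) is
  ||u||_{H^1}^2 = ∫_0^L u(x)^2 dx + ∫_0^L u'(x)^2 dx.
Compute u'(x) = 1 - 2*x.
Then u(x)^2 = x**4 - 2*x**3 + x**2 and u'(x)^2 = 4*x**2 - 4*x + 1.
Integrate each monomial from 0 to 5 using ∫_0^5 c·x^n dx = c·5^(n+1)/(n+1):
  ∫_0^5 u(x)^2 dx = ∫_0^5 (x^4 - 2*x^3 + x^2) dx. Term by term:
    ∫_0^5 x^4 dx = 625;  ∫_0^5 -2*x^3 dx = -625/2;  ∫_0^5 x^2 dx = 125/3.
  Sum: 625 − 625/2 + 125/3 = 2125/6.
  ∫_0^5 u'(x)^2 dx = ∫_0^5 (4*x^2 - 4*x + 1) dx. Term by term:
    ∫_0^5 4*x^2 dx = 500/3;  ∫_0^5 -4*x dx = -50;  ∫_0^5 1 dx = 5.
  Sum: 500/3 − 50 + 5 = 365/3.
Adding: ||u||_{H^1}^2 = 2125/6 + 365/3 = 2855/6.


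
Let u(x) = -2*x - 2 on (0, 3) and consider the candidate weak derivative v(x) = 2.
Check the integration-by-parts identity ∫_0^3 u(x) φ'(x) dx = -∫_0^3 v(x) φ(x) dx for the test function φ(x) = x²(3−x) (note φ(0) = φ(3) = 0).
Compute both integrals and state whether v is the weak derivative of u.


LHS = 27/2, RHS = -27/2. No, v is not the weak derivative of u.

u(x) = -2*x - 2, classical derivative u'(x) = -2.
φ(x) = x²(3−x), so φ'(x) = 3*x*(2 - x).
Note φ(0) = φ(3) = 0, so the boundary term u·φ vanishes.
LHS = ∫_0^3 u(x) φ'(x) dx = ∫_0^3 (6*x^3 - 6*x^2 - 12*x) dx. Term by term:
  ∫_0^3 6*x^3 dx = 243/2;  ∫_0^3 -6*x^2 dx = -54;  ∫_0^3 -12*x dx = -54.
Sum: 243/2 − 54 − 54 = 27/2.
So LHS = 27/2.
∫_0^3 v(x) φ(x) dx = ∫_0^3 (-2*x^3 + 6*x^2) dx. Term by term:
  ∫_0^3 -2*x^3 dx = -81/2;  ∫_0^3 6*x^2 dx = 54.
Sum: -81/2 + 54 = 27/2.
So RHS = -∫_0^3 v(x) φ(x) dx = -27/2.
LHS − RHS = 27 ≠ 0, so the identity fails.
(For a valid weak derivative the identity must hold for EVERY test function, in particular this one. The failure shows v is NOT the weak derivative of u.)
Correct weak derivative would be u'(x) = -2.


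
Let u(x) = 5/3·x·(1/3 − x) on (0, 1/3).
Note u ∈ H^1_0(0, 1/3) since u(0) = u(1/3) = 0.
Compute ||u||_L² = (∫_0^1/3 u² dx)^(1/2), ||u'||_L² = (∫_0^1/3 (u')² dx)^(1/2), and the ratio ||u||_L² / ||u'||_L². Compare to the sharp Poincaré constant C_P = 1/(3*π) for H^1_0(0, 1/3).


||u||_L² / ||u'||_L² = sqrt(10)/30 < C_P = 1/(3*π).

u(x) = 5/3·x·(1/3 − x), so u'(x) = 5/9 - 10*x/3.
u(x) = 5/3·x·(1/3 − x) vanishes at x = 0 and x = 1/3, so u ∈ H^1_0(0, 1/3). Differentiate via the product rule and integrate the resulting polynomials term by term.
  ∫_0^1/3 u² dx = ∫_0^1/3 (25*x^4/9 - 50*x^3/27 + 25*x^2/81) dx. Term by term:
    ∫_0^1/3 25*x^4/9 dx = 5/2187;  ∫_0^1/3 -50*x^3/27 dx = -25/4374;  ∫_0^1/3 25*x^2/81 dx = 25/6561.
  Sum: 5/2187 − 25/4374 + 25/6561 = 5/13122.
  ∫_0^1/3 (u')² dx = ∫_0^1/3 (100*x^2/9 - 100*x/27 + 25/81) dx. Term by term:
    ∫_0^1/3 100*x^2/9 dx = 100/729;  ∫_0^1/3 -100*x/27 dx = -50/243;  ∫_0^1/3 25/81 dx = 25/243.
  Sum: 100/729 − 50/243 + 25/243 = 25/729.
∫_0^1/3 u² dx = 5/13122, so ||u||_L² = sqrt(10)/162.
∫_0^1/3 (u')² dx = 25/729, so ||u'||_L² = 5/27.
Ratio ||u||_L² / ||u'||_L² = sqrt(10)/30.
Sharp Poincaré constant on H^1_0(0, 1/3) is C_P = L/π = 1/(3*π), achieved by sin(3*π·x).
A polynomial bump cannot attain the sharp Poincaré constant (only the first sine eigenfunction does), so the ratio is strictly less than C_P, consistent with ||u||_L² ≤ C_P ||u'||_L².


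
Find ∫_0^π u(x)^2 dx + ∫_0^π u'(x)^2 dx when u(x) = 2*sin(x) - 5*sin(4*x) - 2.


||u||_{H^1(0,π)}^2 = -16 + 441*π/2

u'(x) = 2*cos(x) - 20*cos(4*x).
Expand u² and (u')² and integrate term by term on (0, π), using: for integers n ≥ 1, ∫_0^π sin²(nx) dx = ∫_0^π cos²(nx) dx = π/2; for n ≠ n', ∫_0^π sin(nx)sin(n'x) dx = ∫_0^π cos(nx)cos(n'x) dx = 0; and by product-to-sum, ∫_0^π sin(nx)cos(n'x) dx = ½∫_0^π [sin((n+n')x) + sin((n−n')x)] dx, which is 0 when n+n' is even and 2n/(n²−n'²) when n+n' is odd (it need not vanish on (0, π)). For the constant mode: ∫_0^π 1 dx = π, ∫_0^π cos(nx) dx = 0, ∫_0^π sin(nx) dx = (1−(−1)^n)/n.
  u² squared terms: (-2)²·∫1 dx = 4·π = 4*π;  (-5)²·∫sin(4x)² dx = 25·π/2 = 25*π/2;  (2)²·∫sin(x)² dx = 4·π/2 = 2*π.
  u² cross terms: 2·(-2)·(-5)·∫1·sin(4x) dx = 20·(0) = 0;  2·(-2)·(2)·∫1·sin(x) dx = -8·(2) = -16;  2·(-5)·(2)·∫sin(4x)·sin(x) dx = -20·(0) = 0.
  So ∫_0^π u² dx = 4*π + 25*π/2 + 2*π + 0 − 16 + 0 = -16 + 37*π/2.
  (u')² squared terms: (-20)²·∫cos(4x)² dx = 400·π/2 = 200*π;  (2)²·∫cos(x)² dx = 4·π/2 = 2*π.
  (u')² cross terms: 2·(-20)·(2)·∫cos(4x)·cos(x) dx = -80·(0) = 0.
  So ∫_0^π (u')² dx = 200*π + 2*π + 0 = 202*π.
||u||_{H^1}^2 = (-16 + 37*π/2) + (202*π) = -16 + 441*π/2.


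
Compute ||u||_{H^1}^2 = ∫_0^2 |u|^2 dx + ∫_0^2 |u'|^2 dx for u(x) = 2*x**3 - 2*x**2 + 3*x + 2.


||u||_{H^1}^2 = 8958/35

The H^1 norm (squared) on an interval (0, L) is
  ||u||_{H^1}^2 = ∫_0^L u(x)^2 dx + ∫_0^L u'(x)^2 dx.
Compute u'(x) = 6*x**2 - 4*x + 3.
Then u(x)^2 = 4*x**6 - 8*x**5 + 16*x**4 - 4*x**3 + x**2 + 12*x + 4 and u'(x)^2 = 36*x**4 - 48*x**3 + 52*x**2 - 24*x + 9.
Integrate each monomial from 0 to 2 using ∫_0^2 c·x^n dx = c·2^(n+1)/(n+1):
  ∫_0^2 u(x)^2 dx = ∫_0^2 (4*x^6 - 8*x^5 + 16*x^4 - 4*x^3 + x^2 + 12*x + 4) dx. Term by term:
    ∫_0^2 4*x^6 dx = 512/7;  ∫_0^2 -8*x^5 dx = -256/3;  ∫_0^2 16*x^4 dx = 512/5;
    ∫_0^2 -4*x^3 dx = -16;  ∫_0^2 x^2 dx = 8/3;  ∫_0^2 12*x dx = 24;
    ∫_0^2 4 dx = 8.
  Sum: 512/7 − 256/3 + 512/5 − 16 + 8/3 + 24 + 8 = 11432/105.
  ∫_0^2 u'(x)^2 dx = ∫_0^2 (36*x^4 - 48*x^3 + 52*x^2 - 24*x + 9) dx. Term by term:
    ∫_0^2 36*x^4 dx = 1152/5;  ∫_0^2 -48*x^3 dx = -192;  ∫_0^2 52*x^2 dx = 416/3;
    ∫_0^2 -24*x dx = -48;  ∫_0^2 9 dx = 18.
  Sum: 1152/5 − 192 + 416/3 − 48 + 18 = 2206/15.
Adding: ||u||_{H^1}^2 = 11432/105 + 2206/15 = 8958/35.


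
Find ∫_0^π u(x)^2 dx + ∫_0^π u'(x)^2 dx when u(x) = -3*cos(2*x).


||u||_{H^1(0,π)}^2 = 45*π/2

u'(x) = 6*sin(2*x).
Expand u² and (u')² and integrate term by term on (0, π), using: for integers n ≥ 1, ∫_0^π sin²(nx) dx = ∫_0^π cos²(nx) dx = π/2; for n ≠ n', ∫_0^π sin(nx)sin(n'x) dx = ∫_0^π cos(nx)cos(n'x) dx = 0; and by product-to-sum, ∫_0^π sin(nx)cos(n'x) dx = ½∫_0^π [sin((n+n')x) + sin((n−n')x)] dx, which is 0 when n+n' is even and 2n/(n²−n'²) when n+n' is odd (it need not vanish on (0, π)).
  u² squared terms: (-3)²·∫cos(2x)² dx = 9·π/2 = 9*π/2.
  So ∫_0^π u² dx = 9*π/2.
  (u')² squared terms: (6)²·∫sin(2x)² dx = 36·π/2 = 18*π.
  So ∫_0^π (u')² dx = 18*π.
||u||_{H^1}^2 = (9*π/2) + (18*π) = 45*π/2.


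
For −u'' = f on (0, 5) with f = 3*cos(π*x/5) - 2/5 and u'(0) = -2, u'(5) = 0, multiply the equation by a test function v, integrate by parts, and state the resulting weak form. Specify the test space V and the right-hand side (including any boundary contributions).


V = H^1(0, 5) (v unrestricted at boundary; u is determined up to an additive constant); weak form: ∫_0^5 u'v' dx = ∫_0^5 (3*cos(π*x/5) - 2/5) v dx + 2·v(0) for all v ∈ V.

Multiply both sides by a test function v and integrate from 0 to 5:
  ∫_0^5 −u''(x) v(x) dx = ∫_0^5 f(x) v(x) dx.
Integrate the LHS by parts once:
  ∫_0^5 −u'' v dx = −[u'(x) v(x)]_0^5 + ∫_0^5 u'(x) v'(x) dx.
Thus ∫_0^5 u'(x) v'(x) dx = ∫_0^5 f(x) v(x) dx + [u'(x) v(x)]_0^5.
Choose V so that boundary terms are either known or forced to vanish.
u has inhomogeneous Neumann u'(0) = -2, u'(5) = 0. [u' v]_0^5 = (0)·v(5) − (-2)·v(0) = 2·v(0). Take V = H^1(0, 5); boundary term becomes part of RHS.
Weak formulation: find u (satisfying any essential BC) such that ∫_0^5 u'(x) v'(x) dx = ∫_0^5 f v dx + 2·v(0) for all v ∈ V (Neumann data are natural BCs: they enter the RHS as boundary terms).
Substituting f(x) = 3*cos(π*x/5) - 2/5, the right-hand side is ∫_0^5 (3*cos(π*x/5) - 2/5) v dx + 2·v(0).
Compatibility check (pure Neumann): taking v ≡ 1 ∈ V gives 0 = ∫_0^5 f dx + (0) − (-2), i.e. ∫_0^5 f dx must equal u'(0) − u'(5) = -2. Indeed ∫_0^5 (3*cos(π*x/5) - 2/5) dx = -2, so the data are compatible. The solution is then unique only up to an additive constant (fix it e.g. by requiring ∫_0^5 u dx = 0).


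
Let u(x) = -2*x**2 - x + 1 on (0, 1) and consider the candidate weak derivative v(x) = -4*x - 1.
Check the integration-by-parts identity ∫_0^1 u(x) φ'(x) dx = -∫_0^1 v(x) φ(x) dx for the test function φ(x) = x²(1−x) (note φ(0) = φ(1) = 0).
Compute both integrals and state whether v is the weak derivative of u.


LHS = 17/60, RHS = 17/60. Yes, v = u' weakly.

u(x) = -2*x**2 - x + 1, classical derivative u'(x) = -4*x - 1.
φ(x) = x²(1−x), so φ'(x) = x*(2 - 3*x).
Note φ(0) = φ(1) = 0, so the boundary term u·φ vanishes.
LHS = ∫_0^1 u(x) φ'(x) dx = ∫_0^1 (6*x^4 - x^3 - 5*x^2 + 2*x) dx. Term by term:
  ∫_0^1 6*x^4 dx = 6/5;  ∫_0^1 -x^3 dx = -1/4;  ∫_0^1 -5*x^2 dx = -5/3;
  ∫_0^1 2*x dx = 1.
Sum: 6/5 − 1/4 − 5/3 + 1 = 17/60.
So LHS = 17/60.
∫_0^1 v(x) φ(x) dx = ∫_0^1 (4*x^4 - 3*x^3 - x^2) dx. Term by term:
  ∫_0^1 4*x^4 dx = 4/5;  ∫_0^1 -3*x^3 dx = -3/4;  ∫_0^1 -x^2 dx = -1/3.
Sum: 4/5 − 3/4 − 1/3 = -17/60.
So RHS = -∫_0^1 v(x) φ(x) dx = 17/60.
LHS = RHS, so the identity holds for this test φ.
Moreover u is smooth here and v(x) = u'(x) = -4*x - 1 pointwise, so the identity holds for every test function. Hence v is the weak derivative of u.


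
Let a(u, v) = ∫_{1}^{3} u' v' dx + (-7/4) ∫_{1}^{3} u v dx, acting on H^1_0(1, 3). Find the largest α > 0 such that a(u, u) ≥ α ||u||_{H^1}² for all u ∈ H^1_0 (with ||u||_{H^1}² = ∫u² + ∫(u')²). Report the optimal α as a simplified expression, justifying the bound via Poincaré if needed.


α = (-7 + π^2)/(4 + π^2)

Coercivity of a(·,·) on H^1_0(1, 3) means a(u, u) ≥ α ||u||_{H^1}² for every u ∈ H^1_0.
The interval has length L = 2, and Poincaré/coercivity depend only on L. Here a(u, u) = ∫(u')² + (-7/4)·∫u².
Here c = -7/4 < 0 with |c| < (π/L)² = π^2/4, so coercivity still holds. The condition a(u,u) ≥ α||u||_{H^1}² reads (1−α)∫(u')² ≥ (α−c)∫u². Any admissible α is ≤ 1 (rapidly oscillating u have ∫u²/∫(u')² → 0), and α = 1 would force 0 ≥ (1−c)∫u², impossible since c < 1; so 1−α > 0. By the sharp Poincaré inequality on H^1_0 of an interval of length L, ∫(u')² ≥ (π/L)²∫u² with equality for the first sine mode sin(π(x−x₀)/L) (x₀ the left endpoint), so the inequality holds for all u iff (1−α)(π/L)² ≥ α − c, i.e. α ≤ ((π/L)² + c)/((π/L)² + 1) = (1 + c(L/π)²)/(1 + (L/π)²). (Direct route, valid since c ≤ 0: Poincaré gives c∫u² ≥ c(L/π)²∫(u')², so a(u,u) ≥ (1 + c(L/π)²)∫(u')², while ||u||_{H^1}² ≤ (1 + (L/π)²)∫(u')²; dividing yields the same α.) With (π/L)² = π^2/4 and c = -7/4, the largest admissible constant is α = ((π/L)² + c)/((π/L)² + 1).
Simplifying, α = (-7 + π^2)/(4 + π^2).


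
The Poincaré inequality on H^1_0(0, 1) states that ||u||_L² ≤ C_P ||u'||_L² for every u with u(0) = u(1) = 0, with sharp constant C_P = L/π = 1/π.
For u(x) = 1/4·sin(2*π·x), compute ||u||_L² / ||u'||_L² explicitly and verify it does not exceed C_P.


||u||_L² / ||u'||_L² = 1/(2*π) < C_P = 1/π.

u(x) = 1/4·sin(2*π·x), so u'(x) = π*cos(2*π*x)/2.
Writing u(x) = A·sin(kπx/L) with A = 1/4 and k = 2, use ∫_0^L sin²(kπx/L) dx = L/2 and ∫_0^L cos²(kπx/L) dx = L/2.
u² = 1/16·sin²(2*π·x) and (u')² = π^2/4·cos²(2*π·x), and each of sin², cos² integrates to L/2 = 1/2 over (0, 1).
∫_0^1 u² dx = 1/32, so ||u||_L² = sqrt(2)/8.
∫_0^1 (u')² dx = π^2/8, so ||u'||_L² = sqrt(2)*π/4.
Ratio ||u||_L² / ||u'||_L² = 1/(2*π).
Sharp Poincaré constant on H^1_0(0, 1) is C_P = L/π = 1/π, achieved by sin(π·x).
This is the k = 2 harmonic; the ratio L/(kπ) is strictly less than C_P = L/π, consistent with the sharp inequality ||u||_L² ≤ C_P ||u'||_L².


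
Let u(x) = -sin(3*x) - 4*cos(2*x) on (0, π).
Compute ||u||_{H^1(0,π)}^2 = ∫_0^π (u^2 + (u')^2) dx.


||u||_{H^1(0,π)}^2 = 48 + 45*π

u'(x) = 8*sin(2*x) - 3*cos(3*x).
Expand u² and (u')² and integrate term by term on (0, π), using: for integers n ≥ 1, ∫_0^π sin²(nx) dx = ∫_0^π cos²(nx) dx = π/2; for n ≠ n', ∫_0^π sin(nx)sin(n'x) dx = ∫_0^π cos(nx)cos(n'x) dx = 0; and by product-to-sum, ∫_0^π sin(nx)cos(n'x) dx = ½∫_0^π [sin((n+n')x) + sin((n−n')x)] dx, which is 0 when n+n' is even and 2n/(n²−n'²) when n+n' is odd (it need not vanish on (0, π)).
  u² squared terms: (-1)²·∫sin(3x)² dx = 1·π/2 = π/2;  (-4)²·∫cos(2x)² dx = 16·π/2 = 8*π.
  u² cross terms: 2·(-1)·(-4)·∫sin(3x)·cos(2x) dx = 8·(6/5) = 48/5.
  So ∫_0^π u² dx = π/2 + 8*π + 48/5 = 48/5 + 17*π/2.
  (u')² squared terms: (-3)²·∫cos(3x)² dx = 9·π/2 = 9*π/2;  (8)²·∫sin(2x)² dx = 64·π/2 = 32*π.
  (u')² cross terms: 2·(-3)·(8)·∫cos(3x)·sin(2x) dx = -48·(-4/5) = 192/5.
  So ∫_0^π (u')² dx = 9*π/2 + 32*π + 192/5 = 192/5 + 73*π/2.
||u||_{H^1}^2 = (48/5 + 17*π/2) + (192/5 + 73*π/2) = 48 + 45*π.


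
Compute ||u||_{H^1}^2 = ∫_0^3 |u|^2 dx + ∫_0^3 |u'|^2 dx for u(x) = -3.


||u||_{H^1}^2 = 27

The H^1 norm (squared) on an interval (0, L) is
  ||u||_{H^1}^2 = ∫_0^L u(x)^2 dx + ∫_0^L u'(x)^2 dx.
Compute u'(x) = 0.
Then u(x)^2 = 9 and u'(x)^2 = 0.
Integrate each monomial from 0 to 3 using ∫_0^3 c·x^n dx = c·3^(n+1)/(n+1):
  ∫_0^3 u(x)^2 dx = ∫_0^3 (9) dx. Term by term:
    ∫_0^3 9 dx = 27.
  ∫_0^3 u'(x)^2 dx = ∫_0^3 (0) dx. Term by term:
    ∫_0^3 0 dx = 0.
Adding: ||u||_{H^1}^2 = 27 + 0 = 27.


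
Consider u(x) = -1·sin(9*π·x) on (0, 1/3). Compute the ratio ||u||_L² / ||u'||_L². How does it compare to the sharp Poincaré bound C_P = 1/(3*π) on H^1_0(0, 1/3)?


||u||_L² / ||u'||_L² = 1/(9*π) < C_P = 1/(3*π).

u(x) = -1·sin(9*π·x), so u'(x) = -9*π*cos(9*π*x).
Writing u(x) = A·sin(kπx/L) with A = -1 and k = 3, use ∫_0^L sin²(kπx/L) dx = L/2 and ∫_0^L cos²(kπx/L) dx = L/2.
u² = 1·sin²(9*π·x) and (u')² = 81*π^2·cos²(9*π·x), and each of sin², cos² integrates to L/2 = 1/6 over (0, 1/3).
∫_0^1/3 u² dx = 1/6, so ||u||_L² = sqrt(6)/6.
∫_0^1/3 (u')² dx = 27*π^2/2, so ||u'||_L² = 3*sqrt(6)*π/2.
Ratio ||u||_L² / ||u'||_L² = 1/(9*π).
Sharp Poincaré constant on H^1_0(0, 1/3) is C_P = L/π = 1/(3*π), achieved by sin(3*π·x).
This is the k = 3 harmonic; the ratio L/(kπ) is strictly less than C_P = L/π, consistent with the sharp inequality ||u||_L² ≤ C_P ||u'||_L².


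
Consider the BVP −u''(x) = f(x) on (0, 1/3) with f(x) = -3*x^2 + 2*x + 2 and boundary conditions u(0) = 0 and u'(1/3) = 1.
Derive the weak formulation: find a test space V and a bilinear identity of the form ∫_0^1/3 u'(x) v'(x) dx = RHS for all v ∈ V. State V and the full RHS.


V = {v ∈ H^1(0, 1/3) : v(0) = 0} (test functions vanish at x = 0 where u is specified); weak form: ∫_0^1/3 u'v' dx = ∫_0^1/3 (-3*x^2 + 2*x + 2) v dx + v(1/3) for all v ∈ V.

Multiply both sides by a test function v and integrate from 0 to 1/3:
  ∫_0^1/3 −u''(x) v(x) dx = ∫_0^1/3 f(x) v(x) dx.
Integrate the LHS by parts once:
  ∫_0^1/3 −u'' v dx = −[u'(x) v(x)]_0^1/3 + ∫_0^1/3 u'(x) v'(x) dx.
Thus ∫_0^1/3 u'(x) v'(x) dx = ∫_0^1/3 f(x) v(x) dx + [u'(x) v(x)]_0^1/3.
Choose V so that boundary terms are either known or forced to vanish.
Mixed BC: u(0) = 0 (Dirichlet) and u'(1/3) = 1 (Neumann). Define V = {v ∈ H^1(0, 1/3) : v(0) = 0}. Then [u' v]_0^1/3 = u'(1/3)·v(1/3) − u'(0)·0 = v(1/3).
Weak formulation: find u (satisfying any essential BC) such that ∫_0^1/3 u'(x) v'(x) dx = ∫_0^1/3 f v dx + v(1/3) for all v ∈ V (Dirichlet at 0 absorbed into V; Neumann datum at x = 1/3 contributes the boundary term).
Substituting f(x) = -3*x^2 + 2*x + 2, the right-hand side is ∫_0^1/3 (-3*x^2 + 2*x + 2) v dx + v(1/3).


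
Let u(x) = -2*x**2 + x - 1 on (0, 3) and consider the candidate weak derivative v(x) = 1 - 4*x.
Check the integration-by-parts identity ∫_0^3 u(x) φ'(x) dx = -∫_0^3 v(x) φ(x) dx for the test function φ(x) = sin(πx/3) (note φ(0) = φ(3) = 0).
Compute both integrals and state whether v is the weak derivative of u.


LHS = 30/π, RHS = 30/π. Yes, v = u' weakly.

u(x) = -2*x**2 + x - 1, classical derivative u'(x) = 1 - 4*x.
φ(x) = sin(πx/3), so φ'(x) = π*cos(π*x/3)/3.
Note φ(0) = φ(3) = 0, so the boundary term u·φ vanishes.
LHS = ∫_0^3 u(x) φ'(x) dx = ∫_0^3 (-2*π*x^2*cos(π*x/3)/3 + π*x*cos(π*x/3)/3 - π*cos(π*x/3)/3) dx. Term by term:
  ∫_0^3 -π*cos(π*x/3)/3 dx = 0;  ∫_0^3 -2*π*x^2*cos(π*x/3)/3 dx = 36/π;  ∫_0^3 π*x*cos(π*x/3)/3 dx = -6/π.
Sum: 0 + 36/π − 6/π = 30/π.
So LHS = 30/π.
∫_0^3 v(x) φ(x) dx = ∫_0^3 (-4*x*sin(π*x/3) + sin(π*x/3)) dx. Term by term:
  ∫_0^3 -4*x*sin(π*x/3) dx = -36/π;  ∫_0^3 sin(π*x/3) dx = 6/π.
Sum: -36/π + 6/π = -30/π.
So RHS = -∫_0^3 v(x) φ(x) dx = 30/π.
LHS = RHS, so the identity holds for this test φ.
Moreover u is smooth here and v(x) = u'(x) = 1 - 4*x pointwise, so the identity holds for every test function. Hence v is the weak derivative of u.


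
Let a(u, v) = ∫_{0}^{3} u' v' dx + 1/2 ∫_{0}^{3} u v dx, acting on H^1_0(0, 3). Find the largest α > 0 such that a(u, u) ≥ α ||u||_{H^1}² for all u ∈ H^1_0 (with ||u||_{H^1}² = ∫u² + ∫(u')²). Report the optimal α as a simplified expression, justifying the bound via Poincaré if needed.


α = (9/2 + π^2)/(9 + π^2)

Coercivity of a(·,·) on H^1_0(0, 3) means a(u, u) ≥ α ||u||_{H^1}² for every u ∈ H^1_0.
The interval has length L = 3, and Poincaré/coercivity depend only on L. Here a(u, u) = ∫(u')² + (1/2)·∫u².
Here 0 < c = 1/2 < 1. The condition a(u,u) ≥ α||u||_{H^1}² reads (1−α)∫(u')² ≥ (α−c)∫u². Any admissible α is ≤ 1 (rapidly oscillating u have ∫u²/∫(u')² → 0), and α = 1 would force 0 ≥ (1−c)∫u², impossible since c < 1; so 1−α > 0. By the sharp Poincaré inequality on H^1_0 of an interval of length L, ∫(u')² ≥ (π/L)²∫u² with equality for the first sine mode sin(π(x−x₀)/L) (x₀ the left endpoint), so the inequality holds for all u iff (1−α)(π/L)² ≥ α − c, i.e. α ≤ ((π/L)² + c)/((π/L)² + 1) = (1 + c(L/π)²)/(1 + (L/π)²). With (π/L)² = π^2/9 and c = 1/2, the largest admissible constant is α = ((π/L)² + c)/((π/L)² + 1).
Simplifying, α = (9/2 + π^2)/(9 + π^2).


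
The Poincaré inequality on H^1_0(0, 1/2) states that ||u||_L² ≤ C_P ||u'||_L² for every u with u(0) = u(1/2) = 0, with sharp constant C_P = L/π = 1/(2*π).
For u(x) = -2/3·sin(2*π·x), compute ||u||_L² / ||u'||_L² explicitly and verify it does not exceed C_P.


||u||_L² / ||u'||_L² = 1/(2*π) = C_P.

u(x) = -2/3·sin(2*π·x), so u'(x) = -4*π*cos(2*π*x)/3.
Writing u(x) = A·sin(kπx/L) with A = -2/3 and k = 1, use ∫_0^L sin²(kπx/L) dx = L/2 and ∫_0^L cos²(kπx/L) dx = L/2.
u² = 4/9·sin²(2*π·x) and (u')² = 16*π^2/9·cos²(2*π·x), and each of sin², cos² integrates to L/2 = 1/4 over (0, 1/2).
∫_0^1/2 u² dx = 1/9, so ||u||_L² = 1/3.
∫_0^1/2 (u')² dx = 4*π^2/9, so ||u'||_L² = 2*π/3.
Ratio ||u||_L² / ||u'||_L² = 1/(2*π).
Sharp Poincaré constant on H^1_0(0, 1/2) is C_P = L/π = 1/(2*π), achieved by sin(2*π·x).
This is the k = 1 eigenfunction (up to amplitude), so the ratio equals the sharp Poincaré constant exactly.


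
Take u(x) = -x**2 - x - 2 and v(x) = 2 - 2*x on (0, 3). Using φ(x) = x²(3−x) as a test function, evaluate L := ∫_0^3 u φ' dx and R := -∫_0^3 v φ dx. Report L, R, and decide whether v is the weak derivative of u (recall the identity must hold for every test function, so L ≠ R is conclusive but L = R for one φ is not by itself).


LHS = 621/20, RHS = 54/5. No, v is not the weak derivative of u.

u(x) = -x**2 - x - 2, classical derivative u'(x) = -2*x - 1.
φ(x) = x²(3−x), so φ'(x) = 3*x*(2 - x).
Note φ(0) = φ(3) = 0, so the boundary term u·φ vanishes.
LHS = ∫_0^3 u(x) φ'(x) dx = ∫_0^3 (3*x^4 - 3*x^3 - 12*x) dx. Term by term:
  ∫_0^3 3*x^4 dx = 729/5;  ∫_0^3 -3*x^3 dx = -243/4;  ∫_0^3 -12*x dx = -54.
Sum: 729/5 − 243/4 − 54 = 621/20.
So LHS = 621/20.
∫_0^3 v(x) φ(x) dx = ∫_0^3 (2*x^4 - 8*x^3 + 6*x^2) dx. Term by term:
  ∫_0^3 2*x^4 dx = 486/5;  ∫_0^3 -8*x^3 dx = -162;  ∫_0^3 6*x^2 dx = 54.
Sum: 486/5 − 162 + 54 = -54/5.
So RHS = -∫_0^3 v(x) φ(x) dx = 54/5.
LHS − RHS = 81/4 ≠ 0, so the identity fails.
(For a valid weak derivative the identity must hold for EVERY test function, in particular this one. The failure shows v is NOT the weak derivative of u.)
Correct weak derivative would be u'(x) = -2*x - 1.


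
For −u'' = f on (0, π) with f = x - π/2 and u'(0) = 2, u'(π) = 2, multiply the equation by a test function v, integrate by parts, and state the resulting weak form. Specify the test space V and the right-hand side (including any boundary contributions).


V = H^1(0, π) (v unrestricted at boundary; u is determined up to an additive constant); weak form: ∫_0^π u'v' dx = ∫_0^π (x - π/2) v dx + 2·v(π) − 2·v(0) for all v ∈ V.

Multiply both sides by a test function v and integrate from 0 to π:
  ∫_0^π −u''(x) v(x) dx = ∫_0^π f(x) v(x) dx.
Integrate the LHS by parts once:
  ∫_0^π −u'' v dx = −[u'(x) v(x)]_0^π + ∫_0^π u'(x) v'(x) dx.
Thus ∫_0^π u'(x) v'(x) dx = ∫_0^π f(x) v(x) dx + [u'(x) v(x)]_0^π.
Choose V so that boundary terms are either known or forced to vanish.
u has inhomogeneous Neumann u'(0) = 2, u'(π) = 2. [u' v]_0^π = (2)·v(π) − (2)·v(0) = 2·v(π) − 2·v(0). Take V = H^1(0, π); boundary term becomes part of RHS.
Weak formulation: find u (satisfying any essential BC) such that ∫_0^π u'(x) v'(x) dx = ∫_0^π f v dx + 2·v(π) − 2·v(0) for all v ∈ V (Neumann data are natural BCs: they enter the RHS as boundary terms).
Substituting f(x) = x - π/2, the right-hand side is ∫_0^π (x - π/2) v dx + 2·v(π) − 2·v(0).
Compatibility check (pure Neumann): taking v ≡ 1 ∈ V gives 0 = ∫_0^π f dx + (2) − (2), i.e. ∫_0^π f dx must equal u'(0) − u'(π) = 0. Indeed ∫_0^π (x - π/2) dx = 0, so the data are compatible. The solution is then unique only up to an additive constant (fix it e.g. by requiring ∫_0^π u dx = 0).


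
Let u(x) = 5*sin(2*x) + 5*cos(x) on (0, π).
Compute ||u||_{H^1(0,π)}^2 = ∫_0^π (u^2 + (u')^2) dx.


||u||_{H^1(0,π)}^2 = 400/3 + 175*π/2

u'(x) = -5*sin(x) + 10*cos(2*x).
Expand u² and (u')² and integrate term by term on (0, π), using: for integers n ≥ 1, ∫_0^π sin²(nx) dx = ∫_0^π cos²(nx) dx = π/2; for n ≠ n', ∫_0^π sin(nx)sin(n'x) dx = ∫_0^π cos(nx)cos(n'x) dx = 0; and by product-to-sum, ∫_0^π sin(nx)cos(n'x) dx = ½∫_0^π [sin((n+n')x) + sin((n−n')x)] dx, which is 0 when n+n' is even and 2n/(n²−n'²) when n+n' is odd (it need not vanish on (0, π)).
  u² squared terms: (5)²·∫cos(x)² dx = 25·π/2 = 25*π/2;  (5)²·∫sin(2x)² dx = 25·π/2 = 25*π/2.
  u² cross terms: 2·(5)·(5)·∫cos(x)·sin(2x) dx = 50·(4/3) = 200/3.
  So ∫_0^π u² dx = 25*π/2 + 25*π/2 + 200/3 = 200/3 + 25*π.
  (u')² squared terms: (-5)²·∫sin(x)² dx = 25·π/2 = 25*π/2;  (10)²·∫cos(2x)² dx = 100·π/2 = 50*π.
  (u')² cross terms: 2·(-5)·(10)·∫sin(x)·cos(2x) dx = -100·(-2/3) = 200/3.
  So ∫_0^π (u')² dx = 25*π/2 + 50*π + 200/3 = 200/3 + 125*π/2.
||u||_{H^1}^2 = (200/3 + 25*π) + (200/3 + 125*π/2) = 400/3 + 175*π/2.


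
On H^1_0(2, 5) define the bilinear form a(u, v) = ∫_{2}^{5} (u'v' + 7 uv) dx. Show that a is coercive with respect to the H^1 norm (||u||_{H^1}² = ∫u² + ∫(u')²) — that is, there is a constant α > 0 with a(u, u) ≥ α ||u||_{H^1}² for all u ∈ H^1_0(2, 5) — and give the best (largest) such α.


α = 1

Coercivity of a(·,·) on H^1_0(2, 5) means a(u, u) ≥ α ||u||_{H^1}² for every u ∈ H^1_0.
The interval has length L = 3, and Poincaré/coercivity depend only on L. Here a(u, u) = ∫(u')² + (7)·∫u².
Here c = 7 ≥ 1, so a(u,u) = ∫(u')² + c∫u² ≥ ∫(u')² + ∫u² = ||u||_{H^1}², i.e. α = 1 works. No larger α is possible: a(u,u) ≥ α||u||_{H^1}² means (1−α)∫(u')² ≥ (α−c)∫u², and for the modes u_n = sin(nπ(x−x₀)/L) (x₀ the left endpoint) one has ∫u_n²/∫(u_n')² = (L/(nπ))² → 0, so a(u_n,u_n)/||u_n||_{H^1}² → 1. Hence the optimal constant is α = 1.
Therefore α = 1.


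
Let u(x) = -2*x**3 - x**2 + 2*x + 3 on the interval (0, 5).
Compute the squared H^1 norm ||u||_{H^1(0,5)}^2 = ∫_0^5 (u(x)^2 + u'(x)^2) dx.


||u||_{H^1}^2 = 515430/7

The H^1 norm (squared) on an interval (0, L) is
  ||u||_{H^1}^2 = ∫_0^L u(x)^2 dx + ∫_0^L u'(x)^2 dx.
Compute u'(x) = -6*x**2 - 2*x + 2.
Then u(x)^2 = 4*x**6 + 4*x**5 - 7*x**4 - 16*x**3 - 2*x**2 + 12*x + 9 and u'(x)^2 = 36*x**4 + 24*x**3 - 20*x**2 - 8*x + 4.
Integrate each monomial from 0 to 5 using ∫_0^5 c·x^n dx = c·5^(n+1)/(n+1):
  ∫_0^5 u(x)^2 dx = ∫_0^5 (4*x^6 + 4*x^5 - 7*x^4 - 16*x^3 - 2*x^2 + 12*x + 9) dx. Term by term:
    ∫_0^5 4*x^6 dx = 312500/7;  ∫_0^5 4*x^5 dx = 31250/3;  ∫_0^5 -7*x^4 dx = -4375;
    ∫_0^5 -16*x^3 dx = -2500;  ∫_0^5 -2*x^2 dx = -250/3;  ∫_0^5 12*x dx = 150;
    ∫_0^5 9 dx = 45.
  Sum: 312500/7 + 31250/3 − 4375 − 2500 − 250/3 + 150 + 45 = 1014220/21.
  ∫_0^5 u'(x)^2 dx = ∫_0^5 (36*x^4 + 24*x^3 - 20*x^2 - 8*x + 4) dx. Term by term:
    ∫_0^5 36*x^4 dx = 22500;  ∫_0^5 24*x^3 dx = 3750;  ∫_0^5 -20*x^2 dx = -2500/3;
    ∫_0^5 -8*x dx = -100;  ∫_0^5 4 dx = 20.
  Sum: 22500 + 3750 − 2500/3 − 100 + 20 = 76010/3.
Adding: ||u||_{H^1}^2 = 1014220/21 + 76010/3 = 515430/7.


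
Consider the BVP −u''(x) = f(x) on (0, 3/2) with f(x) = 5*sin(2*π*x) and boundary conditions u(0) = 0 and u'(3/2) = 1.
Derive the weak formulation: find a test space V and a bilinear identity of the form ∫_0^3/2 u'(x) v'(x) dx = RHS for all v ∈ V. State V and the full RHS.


V = {v ∈ H^1(0, 3/2) : v(0) = 0} (test functions vanish at x = 0 where u is specified); weak form: ∫_0^3/2 u'v' dx = ∫_0^3/2 (5*sin(2*π*x)) v dx + v(3/2) for all v ∈ V.

Multiply both sides by a test function v and integrate from 0 to 3/2:
  ∫_0^3/2 −u''(x) v(x) dx = ∫_0^3/2 f(x) v(x) dx.
Integrate the LHS by parts once:
  ∫_0^3/2 −u'' v dx = −[u'(x) v(x)]_0^3/2 + ∫_0^3/2 u'(x) v'(x) dx.
Thus ∫_0^3/2 u'(x) v'(x) dx = ∫_0^3/2 f(x) v(x) dx + [u'(x) v(x)]_0^3/2.
Choose V so that boundary terms are either known or forced to vanish.
Mixed BC: u(0) = 0 (Dirichlet) and u'(3/2) = 1 (Neumann). Define V = {v ∈ H^1(0, 3/2) : v(0) = 0}. Then [u' v]_0^3/2 = u'(3/2)·v(3/2) − u'(0)·0 = v(3/2).
Weak formulation: find u (satisfying any essential BC) such that ∫_0^3/2 u'(x) v'(x) dx = ∫_0^3/2 f v dx + v(3/2) for all v ∈ V (Dirichlet at 0 absorbed into V; Neumann datum at x = 3/2 contributes the boundary term).
Substituting f(x) = 5*sin(2*π*x), the right-hand side is ∫_0^3/2 (5*sin(2*π*x)) v dx + v(3/2).


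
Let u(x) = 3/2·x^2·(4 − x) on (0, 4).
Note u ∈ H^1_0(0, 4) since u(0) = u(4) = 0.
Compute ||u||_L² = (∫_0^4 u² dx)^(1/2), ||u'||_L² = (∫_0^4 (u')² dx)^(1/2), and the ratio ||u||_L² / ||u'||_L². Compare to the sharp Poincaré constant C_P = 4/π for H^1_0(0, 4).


||u||_L² / ||u'||_L² = 2*sqrt(14)/7 < C_P = 4/π.

u(x) = 3/2·x^2·(4 − x), so u'(x) = 3*x*(8 - 3*x)/2.
u(x) = 3/2·x^2·(4 − x) vanishes at x = 0 and x = 4, so u ∈ H^1_0(0, 4). Differentiate via the product rule and integrate the resulting polynomials term by term.
  ∫_0^4 u² dx = ∫_0^4 (9*x^6/4 - 18*x^5 + 36*x^4) dx. Term by term:
    ∫_0^4 9*x^6/4 dx = 36864/7;  ∫_0^4 -18*x^5 dx = -12288;  ∫_0^4 36*x^4 dx = 36864/5.
  Sum: 36864/7 − 12288 + 36864/5 = 12288/35.
  ∫_0^4 (u')² dx = ∫_0^4 (81*x^4/4 - 108*x^3 + 144*x^2) dx. Term by term:
    ∫_0^4 81*x^4/4 dx = 20736/5;  ∫_0^4 -108*x^3 dx = -6912;  ∫_0^4 144*x^2 dx = 3072.
  Sum: 20736/5 − 6912 + 3072 = 1536/5.
∫_0^4 u² dx = 12288/35, so ||u||_L² = 64*sqrt(105)/35.
∫_0^4 (u')² dx = 1536/5, so ||u'||_L² = 16*sqrt(30)/5.
Ratio ||u||_L² / ||u'||_L² = 2*sqrt(14)/7.
Sharp Poincaré constant on H^1_0(0, 4) is C_P = L/π = 4/π, achieved by sin(π/4·x).
A polynomial bump cannot attain the sharp Poincaré constant (only the first sine eigenfunction does), so the ratio is strictly less than C_P, consistent with ||u||_L² ≤ C_P ||u'||_L².


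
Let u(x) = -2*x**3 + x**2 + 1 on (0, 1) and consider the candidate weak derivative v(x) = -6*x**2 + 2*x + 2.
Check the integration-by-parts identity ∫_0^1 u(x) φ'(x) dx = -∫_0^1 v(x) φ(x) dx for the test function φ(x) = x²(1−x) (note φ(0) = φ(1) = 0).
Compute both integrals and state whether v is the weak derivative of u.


LHS = 1/10, RHS = -1/15. No, v is not the weak derivative of u.

u(x) = -2*x**3 + x**2 + 1, classical derivative u'(x) = -6*x**2 + 2*x.
φ(x) = x²(1−x), so φ'(x) = x*(2 - 3*x).
Note φ(0) = φ(1) = 0, so the boundary term u·φ vanishes.
LHS = ∫_0^1 u(x) φ'(x) dx = ∫_0^1 (6*x^5 - 7*x^4 + 2*x^3 - 3*x^2 + 2*x) dx. Term by term:
  ∫_0^1 6*x^5 dx = 1;  ∫_0^1 -7*x^4 dx = -7/5;  ∫_0^1 2*x^3 dx = 1/2;
  ∫_0^1 -3*x^2 dx = -1;  ∫_0^1 2*x dx = 1.
Sum: 1 − 7/5 + 1/2 − 1 + 1 = 1/10.
So LHS = 1/10.
∫_0^1 v(x) φ(x) dx = ∫_0^1 (6*x^5 - 8*x^4 + 2*x^2) dx. Term by term:
  ∫_0^1 6*x^5 dx = 1;  ∫_0^1 -8*x^4 dx = -8/5;  ∫_0^1 2*x^2 dx = 2/3.
Sum: 1 − 8/5 + 2/3 = 1/15.
So RHS = -∫_0^1 v(x) φ(x) dx = -1/15.
LHS − RHS = 1/6 ≠ 0, so the identity fails.
(For a valid weak derivative the identity must hold for EVERY test function, in particular this one. The failure shows v is NOT the weak derivative of u.)
Correct weak derivative would be u'(x) = -6*x**2 + 2*x.


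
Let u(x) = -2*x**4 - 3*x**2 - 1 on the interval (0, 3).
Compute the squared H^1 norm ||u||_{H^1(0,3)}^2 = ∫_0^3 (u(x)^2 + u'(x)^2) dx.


||u||_{H^1}^2 = 1335984/35

The H^1 norm (squared) on an interval (0, L) is
  ||u||_{H^1}^2 = ∫_0^L u(x)^2 dx + ∫_0^L u'(x)^2 dx.
Compute u'(x) = -8*x**3 - 6*x.
Then u(x)^2 = 4*x**8 + 12*x**6 + 13*x**4 + 6*x**2 + 1 and u'(x)^2 = 64*x**6 + 96*x**4 + 36*x**2.
Integrate each monomial from 0 to 3 using ∫_0^3 c·x^n dx = c·3^(n+1)/(n+1):
  ∫_0^3 u(x)^2 dx = ∫_0^3 (4*x^8 + 12*x^6 + 13*x^4 + 6*x^2 + 1) dx. Term by term:
    ∫_0^3 4*x^8 dx = 8748;  ∫_0^3 12*x^6 dx = 26244/7;  ∫_0^3 13*x^4 dx = 3159/5;
    ∫_0^3 6*x^2 dx = 54;  ∫_0^3 1 dx = 3.
  Sum: 8748 + 26244/7 + 3159/5 + 54 + 3 = 461508/35.
  ∫_0^3 u'(x)^2 dx = ∫_0^3 (64*x^6 + 96*x^4 + 36*x^2) dx. Term by term:
    ∫_0^3 64*x^6 dx = 139968/7;  ∫_0^3 96*x^4 dx = 23328/5;  ∫_0^3 36*x^2 dx = 324.
  Sum: 139968/7 + 23328/5 + 324 = 874476/35.
Adding: ||u||_{H^1}^2 = 461508/35 + 874476/35 = 1335984/35.


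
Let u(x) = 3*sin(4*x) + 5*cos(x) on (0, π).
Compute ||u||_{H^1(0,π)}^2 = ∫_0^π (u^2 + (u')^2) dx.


||u||_{H^1(0,π)}^2 = 32 + 203*π/2

u'(x) = -5*sin(x) + 12*cos(4*x).
Expand u² and (u')² and integrate term by term on (0, π), using: for integers n ≥ 1, ∫_0^π sin²(nx) dx = ∫_0^π cos²(nx) dx = π/2; for n ≠ n', ∫_0^π sin(nx)sin(n'x) dx = ∫_0^π cos(nx)cos(n'x) dx = 0; and by product-to-sum, ∫_0^π sin(nx)cos(n'x) dx = ½∫_0^π [sin((n+n')x) + sin((n−n')x)] dx, which is 0 when n+n' is even and 2n/(n²−n'²) when n+n' is odd (it need not vanish on (0, π)).
  u² squared terms: (3)²·∫sin(4x)² dx = 9·π/2 = 9*π/2;  (5)²·∫cos(x)² dx = 25·π/2 = 25*π/2.
  u² cross terms: 2·(3)·(5)·∫sin(4x)·cos(x) dx = 30·(8/15) = 16.
  So ∫_0^π u² dx = 9*π/2 + 25*π/2 + 16 = 16 + 17*π.
  (u')² squared terms: (-5)²·∫sin(x)² dx = 25·π/2 = 25*π/2;  (12)²·∫cos(4x)² dx = 144·π/2 = 72*π.
  (u')² cross terms: 2·(-5)·(12)·∫sin(x)·cos(4x) dx = -120·(-2/15) = 16.
  So ∫_0^π (u')² dx = 25*π/2 + 72*π + 16 = 16 + 169*π/2.
||u||_{H^1}^2 = (16 + 17*π) + (16 + 169*π/2) = 32 + 203*π/2.


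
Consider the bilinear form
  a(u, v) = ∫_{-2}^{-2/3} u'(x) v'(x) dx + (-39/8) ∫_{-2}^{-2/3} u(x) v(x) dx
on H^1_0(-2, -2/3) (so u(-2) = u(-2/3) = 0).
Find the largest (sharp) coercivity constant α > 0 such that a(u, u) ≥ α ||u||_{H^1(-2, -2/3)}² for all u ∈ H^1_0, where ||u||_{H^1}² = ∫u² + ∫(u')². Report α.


α = 3*(-26 + 3*π^2)/(16 + 9*π^2)

Coercivity of a(·,·) on H^1_0(-2, -2/3) means a(u, u) ≥ α ||u||_{H^1}² for every u ∈ H^1_0.
The interval has length L = 4/3, and Poincaré/coercivity depend only on L. Here a(u, u) = ∫(u')² + (-39/8)·∫u².
Here c = -39/8 < 0 with |c| < (π/L)² = 9*π^2/16, so coercivity still holds. The condition a(u,u) ≥ α||u||_{H^1}² reads (1−α)∫(u')² ≥ (α−c)∫u². Any admissible α is ≤ 1 (rapidly oscillating u have ∫u²/∫(u')² → 0), and α = 1 would force 0 ≥ (1−c)∫u², impossible since c < 1; so 1−α > 0. By the sharp Poincaré inequality on H^1_0 of an interval of length L, ∫(u')² ≥ (π/L)²∫u² with equality for the first sine mode sin(π(x−x₀)/L) (x₀ the left endpoint), so the inequality holds for all u iff (1−α)(π/L)² ≥ α − c, i.e. α ≤ ((π/L)² + c)/((π/L)² + 1) = (1 + c(L/π)²)/(1 + (L/π)²). (Direct route, valid since c ≤ 0: Poincaré gives c∫u² ≥ c(L/π)²∫(u')², so a(u,u) ≥ (1 + c(L/π)²)∫(u')², while ||u||_{H^1}² ≤ (1 + (L/π)²)∫(u')²; dividing yields the same α.) With (π/L)² = 9*π^2/16 and c = -39/8, the largest admissible constant is α = ((π/L)² + c)/((π/L)² + 1).
Simplifying, α = 3*(-26 + 3*π^2)/(16 + 9*π^2).


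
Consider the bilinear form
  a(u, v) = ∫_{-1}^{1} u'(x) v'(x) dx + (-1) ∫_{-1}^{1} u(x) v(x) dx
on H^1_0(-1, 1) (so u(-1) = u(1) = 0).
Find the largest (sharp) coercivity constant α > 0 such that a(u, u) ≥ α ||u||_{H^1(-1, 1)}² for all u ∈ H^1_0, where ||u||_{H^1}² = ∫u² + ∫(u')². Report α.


α = (-4 + π^2)/(4 + π^2)

Coercivity of a(·,·) on H^1_0(-1, 1) means a(u, u) ≥ α ||u||_{H^1}² for every u ∈ H^1_0.
The interval has length L = 2, and Poincaré/coercivity depend only on L. Here a(u, u) = ∫(u')² + (-1)·∫u².
Here c = -1 < 0 with |c| < (π/L)² = π^2/4, so coercivity still holds. The condition a(u,u) ≥ α||u||_{H^1}² reads (1−α)∫(u')² ≥ (α−c)∫u². Any admissible α is ≤ 1 (rapidly oscillating u have ∫u²/∫(u')² → 0), and α = 1 would force 0 ≥ (1−c)∫u², impossible since c < 1; so 1−α > 0. By the sharp Poincaré inequality on H^1_0 of an interval of length L, ∫(u')² ≥ (π/L)²∫u² with equality for the first sine mode sin(π(x−x₀)/L) (x₀ the left endpoint), so the inequality holds for all u iff (1−α)(π/L)² ≥ α − c, i.e. α ≤ ((π/L)² + c)/((π/L)² + 1) = (1 + c(L/π)²)/(1 + (L/π)²). (Direct route, valid since c ≤ 0: Poincaré gives c∫u² ≥ c(L/π)²∫(u')², so a(u,u) ≥ (1 + c(L/π)²)∫(u')², while ||u||_{H^1}² ≤ (1 + (L/π)²)∫(u')²; dividing yields the same α.) With (π/L)² = π^2/4 and c = -1, the largest admissible constant is α = ((π/L)² + c)/((π/L)² + 1).
Simplifying, α = (-4 + π^2)/(4 + π^2).


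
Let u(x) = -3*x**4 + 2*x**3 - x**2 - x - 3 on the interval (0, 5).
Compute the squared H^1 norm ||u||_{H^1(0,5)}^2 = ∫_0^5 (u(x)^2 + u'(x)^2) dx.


||u||_{H^1}^2 = 8329775/3

The H^1 norm (squared) on an interval (0, L) is
  ||u||_{H^1}^2 = ∫_0^L u(x)^2 dx + ∫_0^L u'(x)^2 dx.
Compute u'(x) = -12*x**3 + 6*x**2 - 2*x - 1.
Then u(x)^2 = 9*x**8 - 12*x**7 + 10*x**6 + 2*x**5 + 15*x**4 - 10*x**3 + 7*x**2 + 6*x + 9 and u'(x)^2 = 144*x**6 - 144*x**5 + 84*x**4 - 8*x**2 + 4*x + 1.
Integrate each monomial from 0 to 5 using ∫_0^5 c·x^n dx = c·5^(n+1)/(n+1):
  ∫_0^5 u(x)^2 dx = ∫_0^5 (9*x^8 - 12*x^7 + 10*x^6 + 2*x^5 + 15*x^4 - 10*x^3 + 7*x^2 + 6*x + 9) dx. Term by term:
    ∫_0^5 9*x^8 dx = 1953125;  ∫_0^5 -12*x^7 dx = -1171875/2;  ∫_0^5 10*x^6 dx = 781250/7;
    ∫_0^5 2*x^5 dx = 15625/3;  ∫_0^5 15*x^4 dx = 9375;  ∫_0^5 -10*x^3 dx = -3125/2;
    ∫_0^5 7*x^2 dx = 875/3;  ∫_0^5 6*x dx = 75;  ∫_0^5 9 dx = 45.
  Sum: 1953125 − 1171875/2 + 781250/7 + 15625/3 + 9375 − 3125/2 + 875/3 + 75 + 45 = 10445590/7.
  ∫_0^5 u'(x)^2 dx = ∫_0^5 (144*x^6 - 144*x^5 + 84*x^4 - 8*x^2 + 4*x + 1) dx. Term by term:
    ∫_0^5 144*x^6 dx = 11250000/7;  ∫_0^5 -144*x^5 dx = -375000;  ∫_0^5 84*x^4 dx = 52500;
    ∫_0^5 -8*x^2 dx = -1000/3;  ∫_0^5 4*x dx = 50;  ∫_0^5 1 dx = 5.
  Sum: 11250000/7 − 375000 + 52500 − 1000/3 + 50 + 5 = 26971655/21.
Adding: ||u||_{H^1}^2 = 10445590/7 + 26971655/21 = 8329775/3.


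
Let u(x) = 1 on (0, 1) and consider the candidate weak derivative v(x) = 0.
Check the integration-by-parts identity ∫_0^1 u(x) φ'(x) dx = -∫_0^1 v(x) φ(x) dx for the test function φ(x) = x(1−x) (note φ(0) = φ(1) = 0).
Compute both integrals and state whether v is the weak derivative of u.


LHS = 0, RHS = 0. Yes, v = u' weakly.

u(x) = 1, classical derivative u'(x) = 0.
φ(x) = x(1−x), so φ'(x) = 1 - 2*x.
Note φ(0) = φ(1) = 0, so the boundary term u·φ vanishes.
LHS = ∫_0^1 u(x) φ'(x) dx = ∫_0^1 (1 - 2*x) dx. Term by term:
  ∫_0^1 -2*x dx = -1;  ∫_0^1 1 dx = 1.
Sum: -1 + 1 = 0.
So LHS = 0.
∫_0^1 v(x) φ(x) dx = ∫_0^1 (0) dx. Term by term:
  ∫_0^1 0 dx = 0.
So RHS = -∫_0^1 v(x) φ(x) dx = 0.
LHS = RHS, so the identity holds for this test φ.
Moreover u is smooth here and v(x) = u'(x) = 0 pointwise, so the identity holds for every test function. Hence v is the weak derivative of u.


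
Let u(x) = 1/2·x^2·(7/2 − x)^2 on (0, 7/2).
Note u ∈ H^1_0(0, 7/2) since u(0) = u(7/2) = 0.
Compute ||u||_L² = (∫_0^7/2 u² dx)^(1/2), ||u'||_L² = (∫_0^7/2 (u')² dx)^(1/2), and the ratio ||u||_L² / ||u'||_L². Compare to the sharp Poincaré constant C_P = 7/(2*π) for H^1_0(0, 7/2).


||u||_L² / ||u'||_L² = 7*sqrt(3)/12 < C_P = 7/(2*π).

u(x) = 1/2·x^2·(7/2 − x)^2, so u'(x) = x*(2*x - 7)*(4*x - 7)/4.
u(x) = 1/2·x^2·(7/2 − x)^2 vanishes at x = 0 and x = 7/2, so u ∈ H^1_0(0, 7/2). Differentiate via the product rule and integrate the resulting polynomials term by term.
  ∫_0^7/2 u² dx = ∫_0^7/2 (x^8/4 - 7*x^7/2 + 147*x^6/8 - 343*x^5/8 + 2401*x^4/64) dx. Term by term:
    ∫_0^7/2 x^8/4 dx = 40353607/18432;  ∫_0^7/2 -7*x^7/2 dx = -40353607/4096;  ∫_0^7/2 147*x^6/8 dx = 17294403/1024;
    ∫_0^7/2 -343*x^5/8 dx = -40353607/3072;  ∫_0^7/2 2401*x^4/64 dx = 40353607/10240.
  Sum: 40353607/18432 − 40353607/4096 + 17294403/1024 − 40353607/3072 + 40353607/10240 = 5764801/184320.
  ∫_0^7/2 (u')² dx = ∫_0^7/2 (4*x^6 - 42*x^5 + 637*x^4/4 - 1029*x^3/4 + 2401*x^2/16) dx. Term by term:
    ∫_0^7/2 4*x^6 dx = 117649/32;  ∫_0^7/2 -42*x^5 dx = -823543/64;  ∫_0^7/2 637*x^4/4 dx = 10706059/640;
    ∫_0^7/2 -1029*x^3/4 dx = -2470629/256;  ∫_0^7/2 2401*x^2/16 dx = 823543/384.
  Sum: 117649/32 − 823543/64 + 10706059/640 − 2470629/256 + 823543/384 = 117649/3840.
∫_0^7/2 u² dx = 5764801/184320, so ||u||_L² = 2401*sqrt(5)/960.
∫_0^7/2 (u')² dx = 117649/3840, so ||u'||_L² = 343*sqrt(15)/240.
Ratio ||u||_L² / ||u'||_L² = 7*sqrt(3)/12.
Sharp Poincaré constant on H^1_0(0, 7/2) is C_P = L/π = 7/(2*π), achieved by sin(2*π/7·x).
A polynomial bump cannot attain the sharp Poincaré constant (only the first sine eigenfunction does), so the ratio is strictly less than C_P, consistent with ||u||_L² ≤ C_P ||u'||_L².


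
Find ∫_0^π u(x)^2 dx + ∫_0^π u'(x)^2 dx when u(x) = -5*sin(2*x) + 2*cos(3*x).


||u||_{H^1(0,π)}^2 = 160 + 165*π/2

u'(x) = -6*sin(3*x) - 10*cos(2*x).
Expand u² and (u')² and integrate term by term on (0, π), using: for integers n ≥ 1, ∫_0^π sin²(nx) dx = ∫_0^π cos²(nx) dx = π/2; for n ≠ n', ∫_0^π sin(nx)sin(n'x) dx = ∫_0^π cos(nx)cos(n'x) dx = 0; and by product-to-sum, ∫_0^π sin(nx)cos(n'x) dx = ½∫_0^π [sin((n+n')x) + sin((n−n')x)] dx, which is 0 when n+n' is even and 2n/(n²−n'²) when n+n' is odd (it need not vanish on (0, π)).
  u² squared terms: (-5)²·∫sin(2x)² dx = 25·π/2 = 25*π/2;  (2)²·∫cos(3x)² dx = 4·π/2 = 2*π.
  u² cross terms: 2·(-5)·(2)·∫sin(2x)·cos(3x) dx = -20·(-4/5) = 16.
  So ∫_0^π u² dx = 25*π/2 + 2*π + 16 = 16 + 29*π/2.
  (u')² squared terms: (-10)²·∫cos(2x)² dx = 100·π/2 = 50*π;  (-6)²·∫sin(3x)² dx = 36·π/2 = 18*π.
  (u')² cross terms: 2·(-10)·(-6)·∫cos(2x)·sin(3x) dx = 120·(6/5) = 144.
  So ∫_0^π (u')² dx = 50*π + 18*π + 144 = 144 + 68*π.
||u||_{H^1}^2 = (16 + 29*π/2) + (144 + 68*π) = 160 + 165*π/2.
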